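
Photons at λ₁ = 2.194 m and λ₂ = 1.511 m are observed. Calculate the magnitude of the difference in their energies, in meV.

2.55e-4 meV

Using E = hc/λ: E₁ = 9.0540e-26 J, E₂ = 1.3147e-25 J.
|ΔE| = |9.0540e-26 − 1.3147e-25| = 4.09e-26 J = 2.55e-4 meV.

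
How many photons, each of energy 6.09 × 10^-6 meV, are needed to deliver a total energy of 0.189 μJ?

Per-photon energy: E = 9.757 × 10^-28 J (from energy = 6.09 × 10^-6 meV).
N = E_total / E_photon = 1.89 × 10^-7 J / 9.757 × 10^-28 J = 1.94 × 10^20.

1.94 × 10^20 photons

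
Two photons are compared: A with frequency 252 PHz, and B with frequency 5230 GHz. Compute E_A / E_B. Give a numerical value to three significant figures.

E_A = 1.670e-16 J (from frequency = 252 PHz, via E = hf).
E_B = 3.465e-21 J (from frequency = 5230 GHz, via E = hf).
Ratio = 1.670e-16 / 3.465e-21 = 4.82e4.

4.82e4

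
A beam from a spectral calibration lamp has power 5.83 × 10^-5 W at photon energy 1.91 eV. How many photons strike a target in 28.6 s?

Total energy: E_total = P·t = 5.83 × 10^-5 × 28.6 = 0.001667 J.
Per-photon energy: E = 3.060 × 10^-19 J.
N = E_total / E_photon = 5.45 × 10^15.

5.45 × 10^15 photons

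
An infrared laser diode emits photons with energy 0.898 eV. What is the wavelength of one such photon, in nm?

(h = 6.62607015e-34 J·s, c = 2.99792458e8 m/s, 1 eV = 1.602176634e-19 J.)
First convert: E = 0.898 eV = 1.4388e-19 J.
The photon relation is λ = hc/E, giving λ = 1.381e-6 m.
Converting to nm: λ = 1381 nm ≈ 1380 nm.

1380 nm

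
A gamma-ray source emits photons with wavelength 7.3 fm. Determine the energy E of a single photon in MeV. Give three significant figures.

Take h = 6.62607015 × 10^-34 J·s, c = 2.99792458 × 10^8 m/s, 1 eV = 1.602176634 × 10^-19 J.
Convert to SI: λ = 7.3 fm = 7.3 × 10^-15 m.
Apply E = hc/λ: E = 2.721 × 10^-11 J.
Converting to MeV: E = 169.8 MeV ≈ 170 MeV.

170 MeV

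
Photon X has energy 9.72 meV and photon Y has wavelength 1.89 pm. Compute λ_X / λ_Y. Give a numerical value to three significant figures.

6.75·10^7

λ_X = 1.276·10^-4 m (from energy = 9.72 meV, via λ = hc/E).
λ_Y = 1.890·10^-12 m (from wavelength = 1.89 pm, via λ given directly).
Ratio = 1.276·10^-4 / 1.890·10^-12 = 6.75·10^7.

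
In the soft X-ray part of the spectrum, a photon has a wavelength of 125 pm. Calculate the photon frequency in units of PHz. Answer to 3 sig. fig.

In SI units: λ = 125 pm = 1.25 × 10^-10 m.
The photon relation is f = c/λ, giving f = 2.398 × 10^18 Hz.
Converting to PHz: f = 2398 PHz ≈ 2400 PHz.

2400 PHz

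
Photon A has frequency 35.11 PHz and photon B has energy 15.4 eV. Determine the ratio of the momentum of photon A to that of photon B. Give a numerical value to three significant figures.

p_A = 7.760e-26 kg·m/s (from frequency = 35.11 PHz, via p = hf/c).
p_B = 8.230e-27 kg·m/s (from energy = 15.4 eV, via p = E/c).
Ratio = 7.760e-26 / 8.230e-27 = 9.43.

9.43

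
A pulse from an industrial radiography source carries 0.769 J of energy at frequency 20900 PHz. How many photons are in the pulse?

5.55 × 10^13 photons

Per-photon energy: E = 1.385 × 10^-14 J (from frequency = 20900 PHz).
N = E_total / E_photon = 0.769 J / 1.385 × 10^-14 J = 5.55 × 10^13.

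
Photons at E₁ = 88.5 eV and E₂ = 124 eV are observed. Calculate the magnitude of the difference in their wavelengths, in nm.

4.01 nm

Using λ = hc/E: λ₁ = 1.401e-8 m, λ₂ = 9.999e-9 m.
|Δλ| = |1.401e-8 − 9.999e-9| = 4.01e-9 m = 4.01 nm.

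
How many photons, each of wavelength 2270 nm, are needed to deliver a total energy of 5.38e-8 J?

Per-photon energy: E = 8.751e-20 J (from wavelength = 2270 nm).
N = E_total / E_photon = 5.38e-8 J / 8.751e-20 J = 6.15e11.

6.15e11 photons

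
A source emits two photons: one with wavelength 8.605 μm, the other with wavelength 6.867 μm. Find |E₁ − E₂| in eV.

Using E = hc/λ: E₁ = 2.3085e-20 J, E₂ = 2.8927e-20 J.
|ΔE| = |2.3085e-20 − 2.8927e-20| = 5.84e-21 J = 0.0365 eV.

0.0365 eV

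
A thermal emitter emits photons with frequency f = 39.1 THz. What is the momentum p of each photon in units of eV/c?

0.162 eV/c

Take h = 6.62607015 × 10^-34 J·s, c = 2.99792458 × 10^8 m/s, 1 eV = 1.602176634 × 10^-19 J.
In SI units: f = 39.1 THz = 3.91 × 10^13 Hz.
For a photon p = hf/c, so p = 8.642 × 10^-29 kg·m/s.
Converting to eV/c: p = 0.1617 eV/c ≈ 0.162 eV/c.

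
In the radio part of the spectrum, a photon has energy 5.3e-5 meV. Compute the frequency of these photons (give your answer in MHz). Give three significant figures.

12.8 MHz

Convert to SI: E = 5.3e-5 meV = 8.4915e-27 J.
Apply f = E/h: f = 1.282e7 Hz.
Converting to MHz: f = 12.82 MHz ≈ 12.8 MHz.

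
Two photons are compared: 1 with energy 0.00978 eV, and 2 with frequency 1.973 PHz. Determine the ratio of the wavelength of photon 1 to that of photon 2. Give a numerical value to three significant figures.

λ_1 = 1.268e-4 m (from energy = 0.00978 eV, via λ = hc/E).
λ_2 = 1.519e-7 m (from frequency = 1.973 PHz, via λ = c/f).
Ratio = 1.268e-4 / 1.519e-7 = 834.

834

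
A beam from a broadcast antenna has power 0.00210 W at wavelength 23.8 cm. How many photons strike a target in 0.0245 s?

Total energy: E_total = P·t = 0.00210 × 0.0245 = 5.145e-5 J.
Per-photon energy: E = 8.346e-25 J.
N = E_total / E_photon = 6.16e19.

6.16e19 photons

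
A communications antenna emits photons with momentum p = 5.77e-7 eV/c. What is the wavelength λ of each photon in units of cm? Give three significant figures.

In SI units: p = 5.77e-7 eV/c = 3.0837e-34 kg·m/s.
For a photon λ = h/p, so λ = 2.149 m.
Converting to cm: λ = 214.9 cm ≈ 215 cm.

215 cm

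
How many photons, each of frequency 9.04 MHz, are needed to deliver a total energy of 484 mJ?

Per-photon energy: E = 5.990e-27 J (from frequency = 9.04 MHz).
N = E_total / E_photon = 0.484 J / 5.990e-27 J = 8.08e25.

8.08e25 photons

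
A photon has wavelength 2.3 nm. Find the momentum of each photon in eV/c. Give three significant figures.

Take h = 6.62607015e-34 J·s, c = 2.99792458e8 m/s, 1 eV = 1.602176634e-19 J.
Convert to SI: λ = 2.3 nm = 2.3e-9 m.
Apply p = h/λ: p = 2.881e-25 kg·m/s.
Converting to eV/c: p = 539.1 eV/c ≈ 539 eV/c.

539 eV/c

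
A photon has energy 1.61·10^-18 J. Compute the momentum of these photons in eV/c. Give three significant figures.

10.0 eV/c

(c = 2.99792458·10^8 m/s, 1 eV = 1.602176634·10^-19 J.)
For a photon p = E/c, so p = 5.370·10^-27 kg·m/s.
Converting to eV/c: p = 10.05 eV/c ≈ 10.0 eV/c.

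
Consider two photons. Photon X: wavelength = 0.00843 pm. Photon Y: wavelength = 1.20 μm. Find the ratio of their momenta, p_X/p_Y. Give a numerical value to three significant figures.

1.42 × 10^8

p_X = 7.860 × 10^-20 kg·m/s (from wavelength = 0.00843 pm, via p = h/λ).
p_Y = 5.522 × 10^-28 kg·m/s (from wavelength = 1.20 μm, via p = h/λ).
Ratio = 7.860 × 10^-20 / 5.522 × 10^-28 = 1.42 × 10^8.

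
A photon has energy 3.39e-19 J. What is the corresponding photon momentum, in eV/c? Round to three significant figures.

2.12 eV/c

Use c = 2.99792458e8 m/s, 1 eV = 1.602176634e-19 J.
The photon relation is p = E/c, giving p = 1.131e-27 kg·m/s.
Converting to eV/c: p = 2.116 eV/c ≈ 2.12 eV/c.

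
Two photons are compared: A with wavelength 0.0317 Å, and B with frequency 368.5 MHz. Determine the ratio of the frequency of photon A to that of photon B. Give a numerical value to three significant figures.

f_A = 9.457 × 10^19 Hz (from wavelength = 0.0317 Å, via f = c/λ).
f_B = 3.685 × 10^8 Hz (from frequency = 368.5 MHz, via f given directly).
Ratio = 9.457 × 10^19 / 3.685 × 10^8 = 2.57 × 10^11.

2.57 × 10^11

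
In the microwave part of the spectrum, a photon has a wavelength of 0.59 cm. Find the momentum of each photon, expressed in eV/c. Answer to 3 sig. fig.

2.10e-4 eV/c

In SI units: λ = 0.59 cm = 0.0059 m.
The photon relation is p = h/λ, giving p = 1.123e-31 kg·m/s.
Converting to eV/c: p = 2.101e-4 eV/c ≈ 2.10e-4 eV/c.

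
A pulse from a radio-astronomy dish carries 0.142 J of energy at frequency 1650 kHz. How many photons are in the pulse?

Per-photon energy: E = 1.093 × 10^-27 J (from frequency = 1650 kHz).
N = E_total / E_photon = 0.142 J / 1.093 × 10^-27 J = 1.30 × 10^26.

1.30 × 10^26 photons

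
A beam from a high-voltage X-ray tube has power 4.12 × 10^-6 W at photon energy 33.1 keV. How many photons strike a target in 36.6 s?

2.84 × 10^10 photons

Total energy: E_total = P·t = 4.12 × 10^-6 × 36.6 = 1.508 × 10^-4 J.
Per-photon energy: E = 5.303 × 10^-15 J.
N = E_total / E_photon = 2.84 × 10^10.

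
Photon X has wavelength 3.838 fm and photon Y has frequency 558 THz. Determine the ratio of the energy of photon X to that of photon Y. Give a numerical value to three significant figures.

E_X = 5.176·10^-11 J (from wavelength = 3.838 fm, via E = hc/λ).
E_Y = 3.697·10^-19 J (from frequency = 558 THz, via E = hf).
Ratio = 5.176·10^-11 / 3.697·10^-19 = 1.40·10^8.

1.40·10^8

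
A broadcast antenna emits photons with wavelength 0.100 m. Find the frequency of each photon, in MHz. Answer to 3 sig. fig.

3000 MHz

The photon relation is f = c/λ, giving f = 2.998e9 Hz.
Converting to MHz: f = 2998 MHz ≈ 3000 MHz.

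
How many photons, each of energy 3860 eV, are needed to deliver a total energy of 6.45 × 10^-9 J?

1.04 × 10^7 photons

Per-photon energy: E = 6.184 × 10^-16 J (from energy = 3860 eV).
N = E_total / E_photon = 6.45 × 10^-9 J / 6.184 × 10^-16 J = 1.04 × 10^7.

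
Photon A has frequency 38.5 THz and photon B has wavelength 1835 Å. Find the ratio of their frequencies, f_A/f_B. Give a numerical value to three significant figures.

0.0236

f_A = 3.850 × 10^13 Hz (from frequency = 38.5 THz, via f given directly).
f_B = 1.634 × 10^15 Hz (from wavelength = 1835 Å, via f = c/λ).
Ratio = 3.850 × 10^13 / 1.634 × 10^15 = 0.0236.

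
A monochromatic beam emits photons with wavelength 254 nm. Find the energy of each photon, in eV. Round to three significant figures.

4.88 eV

In SI units: λ = 254 nm = 2.54 × 10^-7 m.
For a photon E = hc/λ, so E = 7.821 × 10^-19 J.
Converting to eV: E = 4.881 eV ≈ 4.88 eV.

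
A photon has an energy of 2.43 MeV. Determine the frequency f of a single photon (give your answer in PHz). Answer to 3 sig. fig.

5.88e5 PHz

Use h = 6.62607015e-34 J·s, 1 eV = 1.602176634e-19 J.
Convert to SI: E = 2.43 MeV = 3.8933e-13 J.
Since f = E/h for a photon, f = 5.876e20 Hz.
Converting to PHz: f = 587600 PHz ≈ 5.88e5 PHz.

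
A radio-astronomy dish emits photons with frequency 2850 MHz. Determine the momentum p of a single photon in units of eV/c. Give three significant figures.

Convert to SI: f = 2850 MHz = 2.85 × 10^9 Hz.
The photon relation is p = hf/c, giving p = 6.299 × 10^-33 kg·m/s.
Converting to eV/c: p = 1.179 × 10^-5 eV/c ≈ 1.18 × 10^-5 eV/c.

1.18 × 10^-5 eV/c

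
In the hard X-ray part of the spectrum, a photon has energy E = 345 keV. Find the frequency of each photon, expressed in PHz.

Convert to SI: E = 345 keV = 5.5275 × 10^-14 J.
Apply f = E/h: f = 8.342 × 10^19 Hz.
Converting to PHz: f = 83420 PHz ≈ 8.34 × 10^4 PHz.

8.34 × 10^4 PHz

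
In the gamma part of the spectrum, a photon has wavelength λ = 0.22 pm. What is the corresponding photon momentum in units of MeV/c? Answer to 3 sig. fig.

5.64 MeV/c

Convert to SI: λ = 0.22 pm = 2.2·10^-13 m.
Apply p = h/λ: p = 3.012·10^-21 kg·m/s.
Converting to MeV/c: p = 5.636 MeV/c ≈ 5.64 MeV/c.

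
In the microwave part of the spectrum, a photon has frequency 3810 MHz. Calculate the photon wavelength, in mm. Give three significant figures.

78.7 mm

Convert to SI: f = 3810 MHz = 3.81 × 10^9 Hz.
Since λ = c/f for a photon, λ = 0.07869 m.
Converting to mm: λ = 78.69 mm ≈ 78.7 mm.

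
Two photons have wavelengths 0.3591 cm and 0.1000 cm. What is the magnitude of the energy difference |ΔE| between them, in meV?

0.895 meV

Using E = hc/λ: E₁ = 5.5317e-23 J, E₂ = 1.9864e-22 J.
|ΔE| = |5.5317e-23 − 1.9864e-22| = 1.43e-22 J = 0.895 meV.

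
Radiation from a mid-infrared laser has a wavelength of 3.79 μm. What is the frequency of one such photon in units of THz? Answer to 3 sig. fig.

79.1 THz

(c = 2.99792458 × 10^8 m/s.)
In SI units: λ = 3.79 μm = 3.79 × 10^-6 m.
Since f = c/λ for a photon, f = 7.910 × 10^13 Hz.
Converting to THz: f = 79.10 THz ≈ 79.1 THz.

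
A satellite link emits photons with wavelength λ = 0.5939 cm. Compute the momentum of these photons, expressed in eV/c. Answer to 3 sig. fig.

Use h = 6.62607015·10^-34 J·s, c = 2.99792458·10^8 m/s, 1 eV = 1.602176634·10^-19 J.
Convert to SI: λ = 0.5939 cm = 0.005939 m.
The photon relation is p = h/λ, giving p = 1.116·10^-31 kg·m/s.
Converting to eV/c: p = 2.088·10^-4 eV/c ≈ 2.09·10^-4 eV/c.

2.09·10^-4 eV/c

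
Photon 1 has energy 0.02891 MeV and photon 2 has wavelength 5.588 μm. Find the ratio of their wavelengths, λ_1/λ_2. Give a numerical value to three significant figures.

7.67e-6

λ_1 = 4.289e-11 m (from energy = 0.02891 MeV, via λ = hc/E).
λ_2 = 5.588e-6 m (from wavelength = 5.588 μm, via λ given directly).
Ratio = 4.289e-11 / 5.588e-6 = 7.67e-6.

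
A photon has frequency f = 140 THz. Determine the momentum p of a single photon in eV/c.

0.579 eV/c

(h = 6.62607015 × 10^-34 J·s, c = 2.99792458 × 10^8 m/s, 1 eV = 1.602176634 × 10^-19 J.)
First convert: f = 140 THz = 1.40 × 10^14 Hz.
The photon relation is p = hf/c, giving p = 3.094 × 10^-28 kg·m/s.
Converting to eV/c: p = 0.5790 eV/c ≈ 0.579 eV/c.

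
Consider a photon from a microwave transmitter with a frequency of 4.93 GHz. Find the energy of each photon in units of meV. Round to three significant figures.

Take h = 6.62607015 × 10^-34 J·s, 1 eV = 1.602176634 × 10^-19 J.
In SI units: f = 4.93 GHz = 4.93 × 10^9 Hz.
For a photon E = hf, so E = 3.267 × 10^-24 J.
Converting to meV: E = 0.02039 meV ≈ 0.0204 meV.

0.0204 meV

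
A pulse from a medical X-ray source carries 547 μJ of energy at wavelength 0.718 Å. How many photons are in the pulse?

Per-photon energy: E = 2.767e-15 J (from wavelength = 0.718 Å).
N = E_total / E_photon = 5.47e-4 J / 2.767e-15 J = 1.98e11.

1.98e11 photons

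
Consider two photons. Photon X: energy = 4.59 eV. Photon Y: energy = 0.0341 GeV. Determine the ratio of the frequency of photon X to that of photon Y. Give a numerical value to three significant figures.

f_X = 1.110e15 Hz (from energy = 4.59 eV, via f = E/h).
f_Y = 8.245e21 Hz (from energy = 0.0341 GeV, via f = E/h).
Ratio = 1.110e15 / 8.245e21 = 1.35e-7.

1.35e-7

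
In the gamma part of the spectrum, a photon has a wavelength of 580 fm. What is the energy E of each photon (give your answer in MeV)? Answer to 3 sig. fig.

Convert to SI: λ = 580 fm = 5.8·10^-13 m.
The photon relation is E = hc/λ, giving E = 3.425·10^-13 J.
Converting to MeV: E = 2.138 MeV ≈ 2.14 MeV.

2.14 MeV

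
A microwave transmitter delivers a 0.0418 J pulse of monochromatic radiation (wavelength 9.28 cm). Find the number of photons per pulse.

1.95 × 10^22 photons

Per-photon energy: E = 2.141 × 10^-24 J (from wavelength = 9.28 cm).
N = E_total / E_photon = 0.0418 J / 2.141 × 10^-24 J = 1.95 × 10^22.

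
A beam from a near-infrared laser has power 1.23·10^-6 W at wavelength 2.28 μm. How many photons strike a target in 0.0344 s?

4.86·10^11 photons

Total energy: E_total = P·t = 1.23·10^-6 × 0.0344 = 4.231·10^-8 J.
Per-photon energy: E = 8.712·10^-20 J.
N = E_total / E_photon = 4.86·10^11.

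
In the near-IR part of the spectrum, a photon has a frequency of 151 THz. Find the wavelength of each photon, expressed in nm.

(c = 2.99792458 × 10^8 m/s.)
Convert to SI: f = 151 THz = 1.51 × 10^14 Hz.
Apply λ = c/f: λ = 1.985 × 10^-6 m.
Converting to nm: λ = 1985 nm ≈ 1990 nm.

1990 nm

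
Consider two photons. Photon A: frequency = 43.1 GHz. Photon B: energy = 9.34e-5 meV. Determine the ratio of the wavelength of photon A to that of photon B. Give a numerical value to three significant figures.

λ_A = 0.006956 m (from frequency = 43.1 GHz, via λ = c/f).
λ_B = 13.27 m (from energy = 9.34e-5 meV, via λ = hc/E).
Ratio = 0.006956 / 13.27 = 5.24e-4.

5.24e-4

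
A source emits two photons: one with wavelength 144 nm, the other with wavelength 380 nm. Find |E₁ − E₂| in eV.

5.35 eV

Using E = hc/λ: E₁ = 1.379·10^-18 J, E₂ = 5.227·10^-19 J.
|ΔE| = |1.379·10^-18 − 5.227·10^-19| = 8.57·10^-19 J = 5.35 eV.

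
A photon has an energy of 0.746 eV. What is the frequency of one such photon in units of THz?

(h = 6.62607015 × 10^-34 J·s, 1 eV = 1.602176634 × 10^-19 J.)
First convert: E = 0.746 eV = 1.1952 × 10^-19 J.
For a photon f = E/h, so f = 1.804 × 10^14 Hz.
Converting to THz: f = 180.4 THz ≈ 180 THz.

180 THz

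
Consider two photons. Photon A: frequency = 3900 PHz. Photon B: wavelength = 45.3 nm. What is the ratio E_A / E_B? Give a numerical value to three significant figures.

589

E_A = 2.584e-15 J (from frequency = 3900 PHz, via E = hf).
E_B = 4.385e-18 J (from wavelength = 45.3 nm, via E = hc/λ).
Ratio = 2.584e-15 / 4.385e-18 = 589.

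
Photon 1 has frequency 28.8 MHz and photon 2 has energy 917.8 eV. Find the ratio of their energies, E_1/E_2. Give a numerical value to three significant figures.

1.30 × 10^-10

E_1 = 1.908 × 10^-26 J (from frequency = 28.8 MHz, via E = hf).
E_2 = 1.470 × 10^-16 J (from energy = 917.8 eV, via E given directly).
Ratio = 1.908 × 10^-26 / 1.470 × 10^-16 = 1.30 × 10^-10.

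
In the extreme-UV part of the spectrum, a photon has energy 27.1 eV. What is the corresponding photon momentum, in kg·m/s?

1.45 × 10^-26 kg·m/s

In SI units: E = 27.1 eV = 4.3419 × 10^-18 J.
For a photon p = E/c, so p = 1.448 × 10^-26 kg·m/s.
So p ≈ 1.45 × 10^-26 kg·m/s.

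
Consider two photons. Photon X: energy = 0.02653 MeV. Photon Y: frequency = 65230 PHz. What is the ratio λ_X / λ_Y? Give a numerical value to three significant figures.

λ_X = 4.673 × 10^-11 m (from energy = 0.02653 MeV, via λ = hc/E).
λ_Y = 4.596 × 10^-12 m (from frequency = 65230 PHz, via λ = c/f).
Ratio = 4.673 × 10^-11 / 4.596 × 10^-12 = 10.2.

10.2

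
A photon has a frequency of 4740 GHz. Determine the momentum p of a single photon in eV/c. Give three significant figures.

(h = 6.62607015e-34 J·s, c = 2.99792458e8 m/s, 1 eV = 1.602176634e-19 J.)
First convert: f = 4740 GHz = 4.74e12 Hz.
For a photon p = hf/c, so p = 1.048e-29 kg·m/s.
Converting to eV/c: p = 0.01960 eV/c ≈ 0.0196 eV/c.

0.0196 eV/c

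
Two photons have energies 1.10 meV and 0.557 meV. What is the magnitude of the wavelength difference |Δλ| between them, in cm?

Using λ = hc/E: λ₁ = 0.001127 m, λ₂ = 0.002226 m.
|Δλ| = |0.001127 − 0.002226| = 0.00110 m = 0.110 cm.

0.110 cm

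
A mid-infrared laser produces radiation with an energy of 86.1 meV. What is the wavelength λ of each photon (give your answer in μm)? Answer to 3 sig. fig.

14.4 μm

Take h = 6.62607015e-34 J·s, c = 2.99792458e8 m/s, 1 eV = 1.602176634e-19 J.
Convert to SI: E = 86.1 meV = 1.3795e-20 J.
Since λ = hc/E for a photon, λ = 1.440e-5 m.
Converting to μm: λ = 14.40 μm ≈ 14.4 μm.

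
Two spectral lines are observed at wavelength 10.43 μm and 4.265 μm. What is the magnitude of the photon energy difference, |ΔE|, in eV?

0.172 eV

Using E = hc/λ: E₁ = 1.9046 × 10^-20 J, E₂ = 4.6576 × 10^-20 J.
|ΔE| = |1.9046 × 10^-20 − 4.6576 × 10^-20| = 2.75 × 10^-20 J = 0.172 eV.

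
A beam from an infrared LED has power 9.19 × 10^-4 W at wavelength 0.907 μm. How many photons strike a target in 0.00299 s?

1.25 × 10^13 photons

Total energy: E_total = P·t = 9.19 × 10^-4 × 0.00299 = 2.748 × 10^-6 J.
Per-photon energy: E = 2.190 × 10^-19 J.
N = E_total / E_photon = 1.25 × 10^13.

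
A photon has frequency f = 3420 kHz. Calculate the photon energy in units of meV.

1.41 × 10^-5 meV

(h = 6.62607015 × 10^-34 J·s, 1 eV = 1.602176634 × 10^-19 J.)
Convert to SI: f = 3420 kHz = 3.42 × 10^6 Hz.
Apply E = hf: E = 2.266 × 10^-27 J.
Converting to meV: E = 1.414 × 10^-5 meV ≈ 1.41 × 10^-5 meV.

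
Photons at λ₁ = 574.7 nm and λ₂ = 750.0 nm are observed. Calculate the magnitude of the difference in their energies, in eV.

Using E = hc/λ: E₁ = 3.4565 × 10^-19 J, E₂ = 2.6486 × 10^-19 J.
|ΔE| = |3.4565 × 10^-19 − 2.6486 × 10^-19| = 8.08 × 10^-20 J = 0.504 eV.

0.504 eV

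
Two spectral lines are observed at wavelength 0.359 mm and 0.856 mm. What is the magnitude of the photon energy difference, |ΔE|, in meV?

Using E = hc/λ: E₁ = 5.533·10^-22 J, E₂ = 2.321·10^-22 J.
|ΔE| = |5.533·10^-22 − 2.321·10^-22| = 3.21·10^-22 J = 2.01 meV.

2.01 meV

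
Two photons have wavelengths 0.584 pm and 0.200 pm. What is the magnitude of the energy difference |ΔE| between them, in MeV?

4.08 MeV

Using E = hc/λ: E₁ = 3.401 × 10^-13 J, E₂ = 9.932 × 10^-13 J.
|ΔE| = |3.401 × 10^-13 − 9.932 × 10^-13| = 6.53 × 10^-13 J = 4.08 MeV.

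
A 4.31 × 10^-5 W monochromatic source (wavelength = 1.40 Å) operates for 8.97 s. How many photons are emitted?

2.72 × 10^11 photons

Total energy: E_total = P·t = 4.31 × 10^-5 × 8.97 = 3.866 × 10^-4 J.
Per-photon energy: E = 1.419 × 10^-15 J.
N = E_total / E_photon = 2.72 × 10^11.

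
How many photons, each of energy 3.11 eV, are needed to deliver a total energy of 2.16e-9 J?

4.33e9 photons

Per-photon energy: E = 4.983e-19 J (from energy = 3.11 eV).
N = E_total / E_photon = 2.16e-9 J / 4.983e-19 J = 4.33e9.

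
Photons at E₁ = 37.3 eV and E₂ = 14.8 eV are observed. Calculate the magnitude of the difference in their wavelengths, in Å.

505 Å

Using λ = hc/E: λ₁ = 3.324·10^-8 m, λ₂ = 8.377·10^-8 m.
|Δλ| = |3.324·10^-8 − 8.377·10^-8| = 5.05·10^-8 m = 505 Å.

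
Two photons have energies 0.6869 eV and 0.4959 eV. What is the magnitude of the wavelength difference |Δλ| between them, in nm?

695 nm

Using λ = hc/E: λ₁ = 1.8050e-6 m, λ₂ = 2.5002e-6 m.
|Δλ| = |1.8050e-6 − 2.5002e-6| = 6.95e-7 m = 695 nm.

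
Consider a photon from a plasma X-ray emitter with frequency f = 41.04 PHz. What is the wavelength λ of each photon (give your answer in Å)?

73.0 Å

Convert to SI: f = 41.04 PHz = 4.104e16 Hz.
For a photon λ = c/f, so λ = 7.305e-9 m.
Converting to Å: λ = 73.05 Å ≈ 73.0 Å.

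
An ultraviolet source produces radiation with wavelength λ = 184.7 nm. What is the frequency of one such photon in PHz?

1.62 PHz

(c = 2.99792458e8 m/s.)
In SI units: λ = 184.7 nm = 1.847e-7 m.
For a photon f = c/λ, so f = 1.623e15 Hz.
Converting to PHz: f = 1.623 PHz ≈ 1.62 PHz.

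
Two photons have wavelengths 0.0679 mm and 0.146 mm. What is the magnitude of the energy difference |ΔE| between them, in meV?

9.77 meV

Using E = hc/λ: E₁ = 2.926e-21 J, E₂ = 1.361e-21 J.
|ΔE| = |2.926e-21 − 1.361e-21| = 1.56e-21 J = 9.77 meV.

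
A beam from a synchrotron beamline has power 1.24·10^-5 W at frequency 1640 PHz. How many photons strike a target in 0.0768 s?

Total energy: E_total = P·t = 1.24·10^-5 × 0.0768 = 9.523·10^-7 J.
Per-photon energy: E = 1.087·10^-15 J.
N = E_total / E_photon = 8.76·10^8.

8.76·10^8 photons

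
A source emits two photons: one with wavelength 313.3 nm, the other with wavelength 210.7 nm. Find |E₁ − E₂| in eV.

Using E = hc/λ: E₁ = 6.3404e-19 J, E₂ = 9.4278e-19 J.
|ΔE| = |6.3404e-19 − 9.4278e-19| = 3.09e-19 J = 1.93 eV.

1.93 eV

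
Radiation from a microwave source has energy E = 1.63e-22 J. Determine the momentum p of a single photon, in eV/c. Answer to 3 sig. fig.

1.02e-3 eV/c

Take c = 2.99792458e8 m/s, 1 eV = 1.602176634e-19 J.
Since p = E/c for a photon, p = 5.437e-31 kg·m/s.
Converting to eV/c: p = 0.001017 eV/c ≈ 1.02e-3 eV/c.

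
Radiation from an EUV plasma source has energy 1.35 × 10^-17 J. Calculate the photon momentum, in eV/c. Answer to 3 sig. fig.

84.3 eV/c

Take c = 2.99792458 × 10^8 m/s, 1 eV = 1.602176634 × 10^-19 J.
Apply p = E/c: p = 4.503 × 10^-26 kg·m/s.
Converting to eV/c: p = 84.26 eV/c ≈ 84.3 eV/c.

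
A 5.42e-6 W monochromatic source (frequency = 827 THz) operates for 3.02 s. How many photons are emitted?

Total energy: E_total = P·t = 5.42e-6 × 3.02 = 1.637e-5 J.
Per-photon energy: E = 5.480e-19 J.
N = E_total / E_photon = 2.99e13.

2.99e13 photons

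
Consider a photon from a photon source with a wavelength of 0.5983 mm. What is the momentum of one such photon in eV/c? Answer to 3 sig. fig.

2.07e-3 eV/c

Convert to SI: λ = 0.5983 mm = 5.983e-4 m.
Apply p = h/λ: p = 1.107e-30 kg·m/s.
Converting to eV/c: p = 0.002072 eV/c ≈ 2.07e-3 eV/c.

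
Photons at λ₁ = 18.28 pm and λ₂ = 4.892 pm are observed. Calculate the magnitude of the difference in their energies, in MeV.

Using E = hc/λ: E₁ = 1.0867e-14 J, E₂ = 4.0606e-14 J.
|ΔE| = |1.0867e-14 − 4.0606e-14| = 2.97e-14 J = 0.186 MeV.

0.186 MeV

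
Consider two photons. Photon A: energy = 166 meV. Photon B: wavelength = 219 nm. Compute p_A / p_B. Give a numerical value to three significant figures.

p_A = 8.872·10^-29 kg·m/s (from energy = 166 meV, via p = E/c).
p_B = 3.026·10^-27 kg·m/s (from wavelength = 219 nm, via p = h/λ).
Ratio = 8.872·10^-29 / 3.026·10^-27 = 0.0293.

0.0293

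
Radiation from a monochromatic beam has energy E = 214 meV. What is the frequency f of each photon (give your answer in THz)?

51.7 THz

Take h = 6.62607015 × 10^-34 J·s, 1 eV = 1.602176634 × 10^-19 J.
First convert: E = 214 meV = 3.4287 × 10^-20 J.
The photon relation is f = E/h, giving f = 5.174 × 10^13 Hz.
Converting to THz: f = 51.74 THz ≈ 51.7 THz.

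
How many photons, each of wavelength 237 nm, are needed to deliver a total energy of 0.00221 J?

Per-photon energy: E = 8.382 × 10^-19 J (from wavelength = 237 nm).
N = E_total / E_photon = 0.00221 J / 8.382 × 10^-19 J = 2.64 × 10^15.

2.64 × 10^15 photons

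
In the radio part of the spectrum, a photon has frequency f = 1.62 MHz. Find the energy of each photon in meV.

6.70 × 10^-6 meV

(h = 6.62607015 × 10^-34 J·s, 1 eV = 1.602176634 × 10^-19 J.)
First convert: f = 1.62 MHz = 1.62 × 10^6 Hz.
For a photon E = hf, so E = 1.073 × 10^-27 J.
Converting to meV: E = 6.700 × 10^-6 meV ≈ 6.70 × 10^-6 meV.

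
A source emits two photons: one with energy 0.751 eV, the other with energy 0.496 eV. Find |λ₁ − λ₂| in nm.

Using λ = hc/E: λ₁ = 1.651e-6 m, λ₂ = 2.500e-6 m.
|Δλ| = |1.651e-6 − 2.500e-6| = 8.49e-7 m = 849 nm.

849 nm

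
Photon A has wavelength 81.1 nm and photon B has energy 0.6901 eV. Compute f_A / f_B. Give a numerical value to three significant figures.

f_A = 3.697e15 Hz (from wavelength = 81.1 nm, via f = c/λ).
f_B = 1.669e14 Hz (from energy = 0.6901 eV, via f = E/h).
Ratio = 3.697e15 / 1.669e14 = 22.2.

22.2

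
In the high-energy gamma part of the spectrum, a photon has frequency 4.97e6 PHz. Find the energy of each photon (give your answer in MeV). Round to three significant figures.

20.6 MeV

(h = 6.62607015e-34 J·s, 1 eV = 1.602176634e-19 J.)
First convert: f = 4.97e6 PHz = 4.97e21 Hz.
The photon relation is E = hf, giving E = 3.293e-12 J.
Converting to MeV: E = 20.55 MeV ≈ 20.6 MeV.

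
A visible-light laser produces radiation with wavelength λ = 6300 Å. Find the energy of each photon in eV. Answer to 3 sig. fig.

First convert: λ = 6300 Å = 6.3e-7 m.
Apply E = hc/λ: E = 3.153e-19 J.
Converting to eV: E = 1.968 eV ≈ 1.97 eV.

1.97 eV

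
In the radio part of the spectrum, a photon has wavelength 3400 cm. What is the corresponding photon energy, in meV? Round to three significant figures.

First convert: λ = 3400 cm = 34 m.
Apply E = hc/λ: E = 5.842e-27 J.
Converting to meV: E = 3.647e-5 meV ≈ 3.65e-5 meV.

3.65e-5 meV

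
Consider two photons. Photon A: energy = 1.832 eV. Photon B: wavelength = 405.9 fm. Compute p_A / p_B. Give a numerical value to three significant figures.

p_A = 9.791 × 10^-28 kg·m/s (from energy = 1.832 eV, via p = E/c).
p_B = 1.632 × 10^-21 kg·m/s (from wavelength = 405.9 fm, via p = h/λ).
Ratio = 9.791 × 10^-28 / 1.632 × 10^-21 = 6.00 × 10^-7.

6.00 × 10^-7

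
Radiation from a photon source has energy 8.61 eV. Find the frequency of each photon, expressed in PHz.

Take h = 6.62607015 × 10^-34 J·s, 1 eV = 1.602176634 × 10^-19 J.
First convert: E = 8.61 eV = 1.3795 × 10^-18 J.
Apply f = E/h: f = 2.082 × 10^15 Hz.
Converting to PHz: f = 2.082 PHz ≈ 2.08 PHz.

2.08 PHz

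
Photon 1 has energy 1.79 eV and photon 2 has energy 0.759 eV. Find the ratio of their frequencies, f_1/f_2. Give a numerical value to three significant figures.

f_1 = 4.328 × 10^14 Hz (from energy = 1.79 eV, via f = E/h).
f_2 = 1.835 × 10^14 Hz (from energy = 0.759 eV, via f = E/h).
Ratio = 4.328 × 10^14 / 1.835 × 10^14 = 2.36.

2.36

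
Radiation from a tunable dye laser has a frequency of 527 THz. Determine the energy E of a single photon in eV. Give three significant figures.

Use h = 6.62607015e-34 J·s, 1 eV = 1.602176634e-19 J.
In SI units: f = 527 THz = 5.27e14 Hz.
The photon relation is E = hf, giving E = 3.492e-19 J.
Converting to eV: E = 2.179 eV ≈ 2.18 eV.

2.18 eV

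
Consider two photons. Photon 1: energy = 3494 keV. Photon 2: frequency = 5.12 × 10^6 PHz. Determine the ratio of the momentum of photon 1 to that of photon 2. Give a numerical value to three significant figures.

p_1 = 1.867 × 10^-21 kg·m/s (from energy = 3494 keV, via p = E/c).
p_2 = 1.132 × 10^-20 kg·m/s (from frequency = 5.12 × 10^6 PHz, via p = hf/c).
Ratio = 1.867 × 10^-21 / 1.132 × 10^-20 = 0.165.

0.165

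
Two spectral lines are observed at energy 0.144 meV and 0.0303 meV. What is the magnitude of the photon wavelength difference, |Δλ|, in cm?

3.23 cm

Using λ = hc/E: λ₁ = 0.008610 m, λ₂ = 0.04092 m.
|Δλ| = |0.008610 − 0.04092| = 0.0323 m = 3.23 cm.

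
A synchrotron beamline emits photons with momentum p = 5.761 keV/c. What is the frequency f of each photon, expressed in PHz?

Use h = 6.62607015e-34 J·s, c = 2.99792458e8 m/s, 1 eV = 1.602176634e-19 J.
First convert: p = 5.761 keV/c = 3.0788e-24 kg·m/s.
Apply f = pc/h: f = 1.393e18 Hz.
Converting to PHz: f = 1393 PHz ≈ 1390 PHz.

1390 PHz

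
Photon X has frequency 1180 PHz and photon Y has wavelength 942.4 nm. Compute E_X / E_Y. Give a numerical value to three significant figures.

E_X = 7.819e-16 J (from frequency = 1180 PHz, via E = hf).
E_Y = 2.108e-19 J (from wavelength = 942.4 nm, via E = hc/λ).
Ratio = 7.819e-16 / 2.108e-19 = 3710.

3710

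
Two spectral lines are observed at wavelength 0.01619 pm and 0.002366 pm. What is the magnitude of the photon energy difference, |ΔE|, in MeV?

447 MeV

Using E = hc/λ: E₁ = 1.2270 × 10^-11 J, E₂ = 8.3958 × 10^-11 J.
|ΔE| = |1.2270 × 10^-11 − 8.3958 × 10^-11| = 7.17 × 10^-11 J = 447 MeV.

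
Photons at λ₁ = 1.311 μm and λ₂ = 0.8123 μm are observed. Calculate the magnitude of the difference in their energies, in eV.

0.581 eV

Using E = hc/λ: E₁ = 1.5152e-19 J, E₂ = 2.4455e-19 J.
|ΔE| = |1.5152e-19 − 2.4455e-19| = 9.30e-20 J = 0.581 eV.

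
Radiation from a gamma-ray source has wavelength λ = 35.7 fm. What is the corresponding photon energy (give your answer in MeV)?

In SI units: λ = 35.7 fm = 3.57e-14 m.
For a photon E = hc/λ, so E = 5.564e-12 J.
Converting to MeV: E = 34.73 MeV ≈ 34.7 MeV.

34.7 MeV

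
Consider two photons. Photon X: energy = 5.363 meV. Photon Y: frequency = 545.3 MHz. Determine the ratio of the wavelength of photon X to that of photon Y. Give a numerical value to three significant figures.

4.21e-4

λ_X = 2.312e-4 m (from energy = 5.363 meV, via λ = hc/E).
λ_Y = 0.5498 m (from frequency = 545.3 MHz, via λ = c/f).
Ratio = 2.312e-4 / 0.5498 = 4.21e-4.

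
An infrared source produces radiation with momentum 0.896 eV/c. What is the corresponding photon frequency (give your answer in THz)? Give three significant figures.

In SI units: p = 0.896 eV/c = 4.7885 × 10^-28 kg·m/s.
Since f = pc/h for a photon, f = 2.167 × 10^14 Hz.
Converting to THz: f = 216.7 THz ≈ 217 THz.

217 THz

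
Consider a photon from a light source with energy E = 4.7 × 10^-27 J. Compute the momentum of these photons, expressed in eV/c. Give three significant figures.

Use c = 2.99792458 × 10^8 m/s, 1 eV = 1.602176634 × 10^-19 J.
The photon relation is p = E/c, giving p = 1.568 × 10^-35 kg·m/s.
Converting to eV/c: p = 2.934 × 10^-8 eV/c ≈ 2.93 × 10^-8 eV/c.

2.93 × 10^-8 eV/c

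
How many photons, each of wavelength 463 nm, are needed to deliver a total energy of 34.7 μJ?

8.09 × 10^13 photons

Per-photon energy: E = 4.290 × 10^-19 J (from wavelength = 463 nm).
N = E_total / E_photon = 3.47 × 10^-5 J / 4.290 × 10^-19 J = 8.09 × 10^13.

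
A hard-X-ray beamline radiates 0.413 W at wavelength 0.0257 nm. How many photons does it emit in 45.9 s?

2.45 × 10^15 photons

Total energy: E_total = P·t = 0.413 × 45.9 = 18.96 J.
Per-photon energy: E = 7.729 × 10^-15 J.
N = E_total / E_photon = 2.45 × 10^15.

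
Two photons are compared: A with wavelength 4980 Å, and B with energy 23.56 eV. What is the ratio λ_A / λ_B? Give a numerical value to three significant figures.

λ_A = 4.980e-7 m (from wavelength = 4980 Å, via λ given directly).
λ_B = 5.262e-8 m (from energy = 23.56 eV, via λ = hc/E).
Ratio = 4.980e-7 / 5.262e-8 = 9.46.

9.46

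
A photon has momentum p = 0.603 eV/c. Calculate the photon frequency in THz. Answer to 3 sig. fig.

146 THz

Use h = 6.62607015e-34 J·s, c = 2.99792458e8 m/s, 1 eV = 1.602176634e-19 J.
Convert to SI: p = 0.603 eV/c = 3.2226e-28 kg·m/s.
The photon relation is f = pc/h, giving f = 1.458e14 Hz.
Converting to THz: f = 145.8 THz ≈ 146 THz.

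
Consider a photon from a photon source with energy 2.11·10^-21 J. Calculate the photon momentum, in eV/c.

Use c = 2.99792458·10^8 m/s, 1 eV = 1.602176634·10^-19 J.
For a photon p = E/c, so p = 7.038·10^-30 kg·m/s.
Converting to eV/c: p = 0.01317 eV/c ≈ 0.0132 eV/c.

0.0132 eV/c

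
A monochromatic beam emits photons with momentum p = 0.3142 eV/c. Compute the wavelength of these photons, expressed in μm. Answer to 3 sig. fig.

Take h = 6.62607015e-34 J·s, c = 2.99792458e8 m/s, 1 eV = 1.602176634e-19 J.
In SI units: p = 0.3142 eV/c = 1.6792e-28 kg·m/s.
For a photon λ = h/p, so λ = 3.946e-6 m.
Converting to μm: λ = 3.946 μm ≈ 3.95 μm.

3.95 μm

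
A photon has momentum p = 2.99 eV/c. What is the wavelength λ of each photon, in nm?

In SI units: p = 2.99 eV/c = 1.5979 × 10^-27 kg·m/s.
Since λ = h/p for a photon, λ = 4.147 × 10^-7 m.
Converting to nm: λ = 414.7 nm ≈ 415 nm.

415 nm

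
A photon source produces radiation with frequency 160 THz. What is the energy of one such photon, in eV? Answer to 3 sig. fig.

0.662 eV

Use h = 6.62607015e-34 J·s, 1 eV = 1.602176634e-19 J.
First convert: f = 160 THz = 1.6e14 Hz.
For a photon E = hf, so E = 1.060e-19 J.
Converting to eV: E = 0.6617 eV ≈ 0.662 eV.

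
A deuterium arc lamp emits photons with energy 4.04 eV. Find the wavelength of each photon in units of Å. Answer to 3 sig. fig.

3070 Å

Convert to SI: E = 4.04 eV = 6.4728e-19 J.
Apply λ = hc/E: λ = 3.069e-7 m.
Converting to Å: λ = 3069 Å ≈ 3070 Å.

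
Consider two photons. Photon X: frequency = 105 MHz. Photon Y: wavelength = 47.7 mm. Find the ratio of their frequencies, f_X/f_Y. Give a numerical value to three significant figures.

0.0167

f_X = 1.050·10^8 Hz (from frequency = 105 MHz, via f given directly).
f_Y = 6.285·10^9 Hz (from wavelength = 47.7 mm, via f = c/λ).
Ratio = 1.050·10^8 / 6.285·10^9 = 0.0167.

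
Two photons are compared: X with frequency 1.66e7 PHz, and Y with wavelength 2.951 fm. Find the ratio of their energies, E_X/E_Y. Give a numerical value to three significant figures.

0.163

E_X = 1.100e-11 J (from frequency = 1.66e7 PHz, via E = hf).
E_Y = 6.731e-11 J (from wavelength = 2.951 fm, via E = hc/λ).
Ratio = 1.100e-11 / 6.731e-11 = 0.163.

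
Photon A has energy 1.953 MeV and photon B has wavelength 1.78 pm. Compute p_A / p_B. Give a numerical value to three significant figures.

2.80

p_A = 1.044 × 10^-21 kg·m/s (from energy = 1.953 MeV, via p = E/c).
p_B = 3.723 × 10^-22 kg·m/s (from wavelength = 1.78 pm, via p = h/λ).
Ratio = 1.044 × 10^-21 / 3.723 × 10^-22 = 2.80.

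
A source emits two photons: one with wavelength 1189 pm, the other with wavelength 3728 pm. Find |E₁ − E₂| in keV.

0.710 keV

Using E = hc/λ: E₁ = 1.6707 × 10^-16 J, E₂ = 5.3284 × 10^-17 J.
|ΔE| = |1.6707 × 10^-16 − 5.3284 × 10^-17| = 1.14 × 10^-16 J = 0.710 keV.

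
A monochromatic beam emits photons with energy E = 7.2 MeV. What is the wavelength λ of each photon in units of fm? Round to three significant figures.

Use h = 6.62607015e-34 J·s, c = 2.99792458e8 m/s, 1 eV = 1.602176634e-19 J.
First convert: E = 7.2 MeV = 1.1536e-12 J.
Apply λ = hc/E: λ = 1.722e-13 m.
Converting to fm: λ = 172.2 fm ≈ 172 fm.

172 fm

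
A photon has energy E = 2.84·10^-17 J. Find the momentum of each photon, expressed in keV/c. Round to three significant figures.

Apply p = E/c: p = 9.473·10^-26 kg·m/s.
Converting to keV/c: p = 0.1773 keV/c ≈ 0.177 keV/c.

0.177 keV/c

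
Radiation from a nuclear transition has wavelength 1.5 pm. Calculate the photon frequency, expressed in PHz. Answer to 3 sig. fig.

2.00e5 PHz

Take c = 2.99792458e8 m/s.
In SI units: λ = 1.5 pm = 1.5e-12 m.
For a photon f = c/λ, so f = 1.999e20 Hz.
Converting to PHz: f = 199900 PHz ≈ 2.00e5 PHz.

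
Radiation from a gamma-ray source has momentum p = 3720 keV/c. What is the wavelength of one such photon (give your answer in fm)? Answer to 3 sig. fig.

In SI units: p = 3720 keV/c = 1.9881e-21 kg·m/s.
Since λ = h/p for a photon, λ = 3.333e-13 m.
Converting to fm: λ = 333.3 fm ≈ 333 fm.

333 fm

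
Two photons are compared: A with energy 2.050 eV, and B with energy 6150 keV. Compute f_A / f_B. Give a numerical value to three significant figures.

3.33 × 10^-7

f_A = 4.957 × 10^14 Hz (from energy = 2.050 eV, via f = E/h).
f_B = 1.487 × 10^21 Hz (from energy = 6150 keV, via f = E/h).
Ratio = 4.957 × 10^14 / 1.487 × 10^21 = 3.33 × 10^-7.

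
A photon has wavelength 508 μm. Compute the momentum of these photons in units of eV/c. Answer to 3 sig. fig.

In SI units: λ = 508 μm = 5.08 × 10^-4 m.
Since p = h/λ for a photon, p = 1.304 × 10^-30 kg·m/s.
Converting to eV/c: p = 0.002441 eV/c ≈ 2.44 × 10^-3 eV/c.

2.44 × 10^-3 eV/c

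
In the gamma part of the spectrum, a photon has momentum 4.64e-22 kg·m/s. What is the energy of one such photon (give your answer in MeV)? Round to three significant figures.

0.868 MeV

(c = 2.99792458e8 m/s, 1 eV = 1.602176634e-19 J.)
The photon relation is E = pc, giving E = 1.391e-13 J.
Converting to MeV: E = 0.8682 MeV ≈ 0.868 MeV.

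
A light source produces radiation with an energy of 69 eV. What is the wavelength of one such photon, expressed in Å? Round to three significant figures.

First convert: E = 69 eV = 1.1055e-17 J.
The photon relation is λ = hc/E, giving λ = 1.797e-8 m.
Converting to Å: λ = 179.7 Å ≈ 180 Å.

180 Å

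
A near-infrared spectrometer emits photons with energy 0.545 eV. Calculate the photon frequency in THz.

132 THz

(h = 6.62607015e-34 J·s, 1 eV = 1.602176634e-19 J.)
In SI units: E = 0.545 eV = 8.7319e-20 J.
For a photon f = E/h, so f = 1.318e14 Hz.
Converting to THz: f = 131.8 THz ≈ 132 THz.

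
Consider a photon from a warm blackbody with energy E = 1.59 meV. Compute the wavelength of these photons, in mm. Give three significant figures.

0.780 mm

Use h = 6.62607015e-34 J·s, c = 2.99792458e8 m/s, 1 eV = 1.602176634e-19 J.
First convert: E = 1.59 meV = 2.5475e-22 J.
For a photon λ = hc/E, so λ = 7.798e-4 m.
Converting to mm: λ = 0.7798 mm ≈ 0.780 mm.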